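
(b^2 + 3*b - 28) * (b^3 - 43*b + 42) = b^5 + 3*b^4 - 71*b^3 - 87*b^2 + 1330*b - 1176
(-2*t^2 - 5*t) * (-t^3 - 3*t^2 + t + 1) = 2*t^5 + 11*t^4 + 13*t^3 - 7*t^2 - 5*t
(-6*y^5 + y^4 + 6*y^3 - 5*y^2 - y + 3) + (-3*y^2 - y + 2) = -6*y^5 + y^4 + 6*y^3 - 8*y^2 - 2*y + 5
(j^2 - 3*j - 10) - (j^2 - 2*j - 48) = 38 - j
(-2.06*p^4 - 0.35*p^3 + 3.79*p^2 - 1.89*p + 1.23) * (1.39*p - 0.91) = -2.8634*p^5 + 1.3881*p^4 + 5.5866*p^3 - 6.076*p^2 + 3.4296*p - 1.1193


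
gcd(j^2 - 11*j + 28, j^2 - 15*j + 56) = j - 7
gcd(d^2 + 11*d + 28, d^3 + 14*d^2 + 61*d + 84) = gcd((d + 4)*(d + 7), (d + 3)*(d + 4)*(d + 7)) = d^2 + 11*d + 28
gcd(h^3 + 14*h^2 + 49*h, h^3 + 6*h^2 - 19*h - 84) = h + 7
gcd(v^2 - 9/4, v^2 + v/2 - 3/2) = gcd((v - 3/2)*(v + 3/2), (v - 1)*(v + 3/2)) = v + 3/2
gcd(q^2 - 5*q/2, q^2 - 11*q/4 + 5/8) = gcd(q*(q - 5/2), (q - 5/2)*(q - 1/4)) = q - 5/2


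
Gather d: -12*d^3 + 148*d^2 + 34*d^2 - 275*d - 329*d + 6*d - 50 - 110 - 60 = -12*d^3 + 182*d^2 - 598*d - 220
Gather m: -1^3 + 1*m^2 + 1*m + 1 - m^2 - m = 0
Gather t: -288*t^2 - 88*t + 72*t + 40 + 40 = -288*t^2 - 16*t + 80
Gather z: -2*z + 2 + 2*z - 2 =0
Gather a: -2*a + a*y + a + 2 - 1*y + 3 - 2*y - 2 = a*(y - 1) - 3*y + 3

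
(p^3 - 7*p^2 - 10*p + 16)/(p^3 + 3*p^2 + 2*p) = (p^2 - 9*p + 8)/(p*(p + 1))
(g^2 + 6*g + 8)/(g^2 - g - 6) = (g + 4)/(g - 3)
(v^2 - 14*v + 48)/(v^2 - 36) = (v - 8)/(v + 6)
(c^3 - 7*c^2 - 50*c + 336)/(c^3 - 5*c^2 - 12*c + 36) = (c^2 - c - 56)/(c^2 + c - 6)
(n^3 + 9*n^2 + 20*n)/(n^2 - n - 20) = n*(n + 5)/(n - 5)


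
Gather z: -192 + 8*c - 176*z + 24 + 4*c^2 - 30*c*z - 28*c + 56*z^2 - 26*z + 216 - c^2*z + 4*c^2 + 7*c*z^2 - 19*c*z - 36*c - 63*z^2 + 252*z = 8*c^2 - 56*c + z^2*(7*c - 7) + z*(-c^2 - 49*c + 50) + 48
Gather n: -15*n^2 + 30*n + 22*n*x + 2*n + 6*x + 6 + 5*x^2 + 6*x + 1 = -15*n^2 + n*(22*x + 32) + 5*x^2 + 12*x + 7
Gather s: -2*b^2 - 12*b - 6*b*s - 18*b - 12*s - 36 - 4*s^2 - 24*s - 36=-2*b^2 - 30*b - 4*s^2 + s*(-6*b - 36) - 72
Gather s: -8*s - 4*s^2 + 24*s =-4*s^2 + 16*s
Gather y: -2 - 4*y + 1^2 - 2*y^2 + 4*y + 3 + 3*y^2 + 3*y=y^2 + 3*y + 2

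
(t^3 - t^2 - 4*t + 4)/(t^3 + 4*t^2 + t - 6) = (t - 2)/(t + 3)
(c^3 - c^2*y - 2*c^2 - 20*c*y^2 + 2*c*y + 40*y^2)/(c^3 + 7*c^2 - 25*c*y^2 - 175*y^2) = (c^2 + 4*c*y - 2*c - 8*y)/(c^2 + 5*c*y + 7*c + 35*y)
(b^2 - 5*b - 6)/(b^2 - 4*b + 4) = (b^2 - 5*b - 6)/(b^2 - 4*b + 4)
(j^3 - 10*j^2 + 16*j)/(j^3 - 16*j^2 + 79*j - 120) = j*(j - 2)/(j^2 - 8*j + 15)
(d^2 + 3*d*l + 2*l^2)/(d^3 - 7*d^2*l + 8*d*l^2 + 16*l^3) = (d + 2*l)/(d^2 - 8*d*l + 16*l^2)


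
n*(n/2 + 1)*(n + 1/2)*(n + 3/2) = n^4/2 + 2*n^3 + 19*n^2/8 + 3*n/4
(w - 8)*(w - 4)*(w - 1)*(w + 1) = w^4 - 12*w^3 + 31*w^2 + 12*w - 32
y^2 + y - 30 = (y - 5)*(y + 6)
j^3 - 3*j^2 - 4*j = j*(j - 4)*(j + 1)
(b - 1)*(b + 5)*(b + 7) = b^3 + 11*b^2 + 23*b - 35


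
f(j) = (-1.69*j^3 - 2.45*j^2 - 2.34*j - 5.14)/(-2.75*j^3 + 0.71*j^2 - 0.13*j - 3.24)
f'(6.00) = -0.04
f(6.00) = 0.83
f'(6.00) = -0.04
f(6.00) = 0.83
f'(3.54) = -0.15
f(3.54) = 1.02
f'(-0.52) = -1.55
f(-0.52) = 1.68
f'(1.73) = -0.66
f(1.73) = 1.62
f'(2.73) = -0.27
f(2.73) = 1.18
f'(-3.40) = -0.07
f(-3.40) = 0.36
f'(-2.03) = -0.32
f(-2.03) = 0.16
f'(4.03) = -0.11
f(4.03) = 0.96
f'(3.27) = -0.18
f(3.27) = 1.06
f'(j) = (-5.07*j^2 - 4.9*j - 2.34)/(-2.75*j^3 + 0.71*j^2 - 0.13*j - 3.24) + (8.25*j^2 - 1.42*j + 0.13)*(-1.69*j^3 - 2.45*j^2 - 2.34*j - 5.14)/(-2.75*j^3 + 0.71*j^2 - 0.13*j - 3.24)^2 = (1.77635683940025e-15*j^5 - 7.9374*j^4 - 12.4306*j^3 - 23.9983*j^2 + 23.1748*j + 6.9134)/(7.5625*j^6 - 3.905*j^5 + 1.2191*j^4 + 17.6354*j^3 - 4.5839*j^2 + 0.8424*j + 10.4976)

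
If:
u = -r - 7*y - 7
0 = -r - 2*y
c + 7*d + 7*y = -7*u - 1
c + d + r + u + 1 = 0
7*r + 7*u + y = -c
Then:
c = -439/89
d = 273/89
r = 200/89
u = -123/89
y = -100/89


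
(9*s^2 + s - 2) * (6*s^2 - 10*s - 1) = 54*s^4 - 84*s^3 - 31*s^2 + 19*s + 2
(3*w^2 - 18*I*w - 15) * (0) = 0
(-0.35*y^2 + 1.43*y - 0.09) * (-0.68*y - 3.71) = 0.238*y^3 + 0.3261*y^2 - 5.2441*y + 0.3339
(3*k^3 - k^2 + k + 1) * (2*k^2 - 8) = 6*k^5 - 2*k^4 - 22*k^3 + 10*k^2 - 8*k - 8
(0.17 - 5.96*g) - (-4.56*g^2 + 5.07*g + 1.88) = 4.56*g^2 - 11.03*g - 1.71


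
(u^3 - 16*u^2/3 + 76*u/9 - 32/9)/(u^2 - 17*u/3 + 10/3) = (3*u^2 - 14*u + 16)/(3*(u - 5))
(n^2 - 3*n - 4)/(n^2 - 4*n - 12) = (-n^2 + 3*n + 4)/(-n^2 + 4*n + 12)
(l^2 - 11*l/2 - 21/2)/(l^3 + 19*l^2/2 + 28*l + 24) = (l - 7)/(l^2 + 8*l + 16)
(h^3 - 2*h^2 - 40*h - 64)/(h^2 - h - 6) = (h^2 - 4*h - 32)/(h - 3)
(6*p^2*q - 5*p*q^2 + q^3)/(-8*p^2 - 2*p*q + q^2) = q*(-6*p^2 + 5*p*q - q^2)/(8*p^2 + 2*p*q - q^2)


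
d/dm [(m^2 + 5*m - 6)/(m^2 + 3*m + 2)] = 2*(-m^2 + 8*m + 14)/(m^4 + 6*m^3 + 13*m^2 + 12*m + 4)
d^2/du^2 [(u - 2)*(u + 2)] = 2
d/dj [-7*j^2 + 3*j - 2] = 3 - 14*j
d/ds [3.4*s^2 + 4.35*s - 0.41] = 6.8*s + 4.35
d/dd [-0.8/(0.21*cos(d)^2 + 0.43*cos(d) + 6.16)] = -(0.336*cos(d) + 0.344)*sin(d)/(0.21*cos(d)^2 + 0.43*cos(d) + 6.16)^2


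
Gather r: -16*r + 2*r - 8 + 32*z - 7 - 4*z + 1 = -14*r + 28*z - 14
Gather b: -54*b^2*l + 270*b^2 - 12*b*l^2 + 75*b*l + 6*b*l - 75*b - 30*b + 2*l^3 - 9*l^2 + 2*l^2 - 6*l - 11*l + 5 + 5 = b^2*(270 - 54*l) + b*(-12*l^2 + 81*l - 105) + 2*l^3 - 7*l^2 - 17*l + 10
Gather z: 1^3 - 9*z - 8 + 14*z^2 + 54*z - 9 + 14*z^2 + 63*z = 28*z^2 + 108*z - 16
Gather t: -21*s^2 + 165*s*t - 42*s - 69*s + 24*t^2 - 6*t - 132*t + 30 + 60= -21*s^2 - 111*s + 24*t^2 + t*(165*s - 138) + 90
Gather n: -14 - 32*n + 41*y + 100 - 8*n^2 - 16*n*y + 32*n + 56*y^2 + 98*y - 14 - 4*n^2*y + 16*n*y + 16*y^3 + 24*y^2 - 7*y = n^2*(-4*y - 8) + 16*y^3 + 80*y^2 + 132*y + 72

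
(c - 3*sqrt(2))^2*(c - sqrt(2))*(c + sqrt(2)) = c^4 - 6*sqrt(2)*c^3 + 16*c^2 + 12*sqrt(2)*c - 36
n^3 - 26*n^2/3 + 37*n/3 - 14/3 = (n - 7)*(n - 1)*(n - 2/3)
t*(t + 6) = t^2 + 6*t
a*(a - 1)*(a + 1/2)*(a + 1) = a^4 + a^3/2 - a^2 - a/2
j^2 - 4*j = j*(j - 4)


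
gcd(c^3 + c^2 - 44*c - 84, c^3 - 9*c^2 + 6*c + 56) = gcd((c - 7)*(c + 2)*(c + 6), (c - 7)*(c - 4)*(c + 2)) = c^2 - 5*c - 14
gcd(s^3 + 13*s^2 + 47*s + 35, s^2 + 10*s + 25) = s + 5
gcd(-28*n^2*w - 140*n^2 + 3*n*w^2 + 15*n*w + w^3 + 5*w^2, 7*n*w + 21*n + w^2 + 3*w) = 7*n + w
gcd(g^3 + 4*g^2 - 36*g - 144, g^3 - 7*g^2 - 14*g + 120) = g^2 - 2*g - 24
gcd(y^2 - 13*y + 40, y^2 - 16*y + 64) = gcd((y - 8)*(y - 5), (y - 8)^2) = y - 8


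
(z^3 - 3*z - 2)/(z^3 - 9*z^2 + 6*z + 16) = (z + 1)/(z - 8)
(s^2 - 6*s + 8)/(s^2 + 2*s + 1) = (s^2 - 6*s + 8)/(s^2 + 2*s + 1)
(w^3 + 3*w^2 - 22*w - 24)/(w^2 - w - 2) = (w^2 + 2*w - 24)/(w - 2)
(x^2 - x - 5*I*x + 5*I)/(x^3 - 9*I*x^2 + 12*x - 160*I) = (x - 1)/(x^2 - 4*I*x + 32)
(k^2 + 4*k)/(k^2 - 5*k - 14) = k*(k + 4)/(k^2 - 5*k - 14)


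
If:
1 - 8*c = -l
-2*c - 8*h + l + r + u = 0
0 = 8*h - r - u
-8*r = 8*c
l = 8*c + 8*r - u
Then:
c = 1/6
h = -1/16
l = 1/3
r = -1/6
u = -1/3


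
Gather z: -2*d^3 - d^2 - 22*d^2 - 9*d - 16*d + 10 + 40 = -2*d^3 - 23*d^2 - 25*d + 50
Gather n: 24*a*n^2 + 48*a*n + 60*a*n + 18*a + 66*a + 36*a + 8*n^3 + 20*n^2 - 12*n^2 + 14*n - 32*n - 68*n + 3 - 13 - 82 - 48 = 120*a + 8*n^3 + n^2*(24*a + 8) + n*(108*a - 86) - 140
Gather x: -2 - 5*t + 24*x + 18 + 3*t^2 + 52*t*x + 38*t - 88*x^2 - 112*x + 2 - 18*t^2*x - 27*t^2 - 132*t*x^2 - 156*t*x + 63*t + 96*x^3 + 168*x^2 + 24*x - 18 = -24*t^2 + 96*t + 96*x^3 + x^2*(80 - 132*t) + x*(-18*t^2 - 104*t - 64)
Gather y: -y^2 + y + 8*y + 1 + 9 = -y^2 + 9*y + 10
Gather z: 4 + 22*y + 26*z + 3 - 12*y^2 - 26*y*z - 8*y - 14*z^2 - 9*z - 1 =-12*y^2 + 14*y - 14*z^2 + z*(17 - 26*y) + 6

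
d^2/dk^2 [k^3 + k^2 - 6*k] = 6*k + 2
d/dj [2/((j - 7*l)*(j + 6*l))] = 2*(-2*j + l)/(j^4 - 2*j^3*l - 83*j^2*l^2 + 84*j*l^3 + 1764*l^4)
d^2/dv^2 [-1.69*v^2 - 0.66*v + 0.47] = -3.38000000000000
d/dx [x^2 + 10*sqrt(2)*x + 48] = 2*x + 10*sqrt(2)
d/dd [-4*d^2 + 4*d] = 4 - 8*d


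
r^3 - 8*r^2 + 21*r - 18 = (r - 3)^2*(r - 2)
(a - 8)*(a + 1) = a^2 - 7*a - 8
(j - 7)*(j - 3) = j^2 - 10*j + 21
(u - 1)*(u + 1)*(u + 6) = u^3 + 6*u^2 - u - 6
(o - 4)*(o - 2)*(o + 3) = o^3 - 3*o^2 - 10*o + 24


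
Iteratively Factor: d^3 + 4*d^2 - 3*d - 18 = (d + 3)*(d^2 + d - 6) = (d + 3)^2*(d - 2)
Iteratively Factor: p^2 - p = (p - 1)*(p)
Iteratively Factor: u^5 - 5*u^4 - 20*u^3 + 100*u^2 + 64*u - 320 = (u + 2)*(u^4 - 7*u^3 - 6*u^2 + 112*u - 160) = (u - 5)*(u + 2)*(u^3 - 2*u^2 - 16*u + 32) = (u - 5)*(u + 2)*(u + 4)*(u^2 - 6*u + 8) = (u - 5)*(u - 2)*(u + 2)*(u + 4)*(u - 4)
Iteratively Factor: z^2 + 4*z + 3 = (z + 1)*(z + 3)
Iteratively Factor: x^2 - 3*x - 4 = (x + 1)*(x - 4)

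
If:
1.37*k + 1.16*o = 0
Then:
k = -0.846715328467153*o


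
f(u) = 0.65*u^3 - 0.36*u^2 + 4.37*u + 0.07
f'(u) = 1.95*u^2 - 0.72*u + 4.37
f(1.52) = 8.16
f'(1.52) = 7.78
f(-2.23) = -18.67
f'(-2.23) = 15.67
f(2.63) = 20.90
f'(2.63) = 15.96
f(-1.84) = -13.24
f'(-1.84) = 12.30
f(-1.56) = -10.09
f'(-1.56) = 10.24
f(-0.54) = -2.50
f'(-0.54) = 5.33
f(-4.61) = -91.41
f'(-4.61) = 49.13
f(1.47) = 7.78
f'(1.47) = 7.53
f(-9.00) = -542.27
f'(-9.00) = 168.80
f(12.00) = 1123.87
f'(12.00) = 276.53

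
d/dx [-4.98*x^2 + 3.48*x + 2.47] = 3.48 - 9.96*x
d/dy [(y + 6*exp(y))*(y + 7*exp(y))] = 13*y*exp(y) + 2*y + 84*exp(2*y) + 13*exp(y)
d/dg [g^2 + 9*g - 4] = 2*g + 9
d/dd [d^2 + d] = 2*d + 1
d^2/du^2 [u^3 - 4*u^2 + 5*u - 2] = 6*u - 8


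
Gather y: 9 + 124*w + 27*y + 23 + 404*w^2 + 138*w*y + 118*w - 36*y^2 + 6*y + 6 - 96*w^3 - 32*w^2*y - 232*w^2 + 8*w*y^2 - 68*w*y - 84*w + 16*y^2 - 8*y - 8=-96*w^3 + 172*w^2 + 158*w + y^2*(8*w - 20) + y*(-32*w^2 + 70*w + 25) + 30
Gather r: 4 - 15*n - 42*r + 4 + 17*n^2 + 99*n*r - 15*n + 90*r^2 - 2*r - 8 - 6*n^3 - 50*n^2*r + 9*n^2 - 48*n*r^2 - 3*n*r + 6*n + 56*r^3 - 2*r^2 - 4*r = -6*n^3 + 26*n^2 - 24*n + 56*r^3 + r^2*(88 - 48*n) + r*(-50*n^2 + 96*n - 48)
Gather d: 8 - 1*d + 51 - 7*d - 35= 24 - 8*d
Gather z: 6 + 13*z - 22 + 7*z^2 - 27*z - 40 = 7*z^2 - 14*z - 56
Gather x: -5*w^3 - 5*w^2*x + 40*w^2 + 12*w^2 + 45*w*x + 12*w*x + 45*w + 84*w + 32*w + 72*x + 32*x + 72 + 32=-5*w^3 + 52*w^2 + 161*w + x*(-5*w^2 + 57*w + 104) + 104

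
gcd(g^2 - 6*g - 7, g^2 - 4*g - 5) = g + 1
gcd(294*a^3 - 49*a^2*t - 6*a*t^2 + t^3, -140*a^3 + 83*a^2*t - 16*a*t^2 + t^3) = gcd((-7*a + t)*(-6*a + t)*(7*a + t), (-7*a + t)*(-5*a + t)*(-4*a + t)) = -7*a + t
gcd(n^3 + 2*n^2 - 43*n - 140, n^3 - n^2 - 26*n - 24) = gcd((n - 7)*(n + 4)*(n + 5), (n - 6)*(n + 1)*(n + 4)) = n + 4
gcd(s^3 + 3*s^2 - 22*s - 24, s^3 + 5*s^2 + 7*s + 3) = s + 1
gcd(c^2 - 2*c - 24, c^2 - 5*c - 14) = 1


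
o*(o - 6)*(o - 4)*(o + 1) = o^4 - 9*o^3 + 14*o^2 + 24*o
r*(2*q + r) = 2*q*r + r^2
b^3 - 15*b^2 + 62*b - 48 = (b - 8)*(b - 6)*(b - 1)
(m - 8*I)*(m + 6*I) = m^2 - 2*I*m + 48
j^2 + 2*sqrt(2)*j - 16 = (j - 2*sqrt(2))*(j + 4*sqrt(2))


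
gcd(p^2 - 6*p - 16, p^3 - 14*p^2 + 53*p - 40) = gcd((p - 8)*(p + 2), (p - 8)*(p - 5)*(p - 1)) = p - 8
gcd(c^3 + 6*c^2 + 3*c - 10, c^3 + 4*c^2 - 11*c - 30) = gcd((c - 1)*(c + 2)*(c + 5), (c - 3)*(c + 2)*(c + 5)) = c^2 + 7*c + 10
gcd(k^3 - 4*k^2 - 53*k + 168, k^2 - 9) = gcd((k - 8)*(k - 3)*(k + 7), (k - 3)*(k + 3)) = k - 3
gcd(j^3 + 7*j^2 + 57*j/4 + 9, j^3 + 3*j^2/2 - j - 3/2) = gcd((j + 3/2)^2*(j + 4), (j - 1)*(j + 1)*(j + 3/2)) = j + 3/2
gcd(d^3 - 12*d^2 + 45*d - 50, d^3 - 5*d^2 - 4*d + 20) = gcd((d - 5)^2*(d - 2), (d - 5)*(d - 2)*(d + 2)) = d^2 - 7*d + 10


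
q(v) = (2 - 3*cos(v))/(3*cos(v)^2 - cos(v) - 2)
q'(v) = (2 - 3*cos(v))*(6*sin(v)*cos(v) - sin(v))/(3*cos(v)^2 - cos(v) - 2)^2 + 3*sin(v)/(3*cos(v)^2 - cos(v) - 2) = (9*sin(v)^2 + 12*cos(v) - 17)*sin(v)/(-3*cos(v)^2 + cos(v) + 2)^2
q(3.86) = 9.40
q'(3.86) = 70.93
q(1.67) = -1.23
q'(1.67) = -2.64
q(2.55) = 5.01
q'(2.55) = -16.75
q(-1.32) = -0.61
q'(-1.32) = 1.27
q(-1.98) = -2.83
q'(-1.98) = 10.25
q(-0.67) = 0.37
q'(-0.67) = 2.89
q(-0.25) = 5.94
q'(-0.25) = 51.27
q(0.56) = 0.78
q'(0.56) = -4.74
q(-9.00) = 3.38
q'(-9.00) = 5.54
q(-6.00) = 4.53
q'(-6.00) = -35.31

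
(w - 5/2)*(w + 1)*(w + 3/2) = w^3 - 19*w/4 - 15/4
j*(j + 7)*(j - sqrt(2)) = j^3 - sqrt(2)*j^2 + 7*j^2 - 7*sqrt(2)*j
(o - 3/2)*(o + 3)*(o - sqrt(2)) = o^3 - sqrt(2)*o^2 + 3*o^2/2 - 9*o/2 - 3*sqrt(2)*o/2 + 9*sqrt(2)/2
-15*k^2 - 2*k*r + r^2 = (-5*k + r)*(3*k + r)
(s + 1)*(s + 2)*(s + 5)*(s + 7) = s^4 + 15*s^3 + 73*s^2 + 129*s + 70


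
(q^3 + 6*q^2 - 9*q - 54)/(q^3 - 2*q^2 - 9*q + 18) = (q + 6)/(q - 2)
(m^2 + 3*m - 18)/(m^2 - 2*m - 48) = (m - 3)/(m - 8)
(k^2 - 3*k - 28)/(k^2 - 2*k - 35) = (k + 4)/(k + 5)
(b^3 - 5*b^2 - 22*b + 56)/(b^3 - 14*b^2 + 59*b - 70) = (b + 4)/(b - 5)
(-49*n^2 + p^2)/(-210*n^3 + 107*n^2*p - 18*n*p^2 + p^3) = (7*n + p)/(30*n^2 - 11*n*p + p^2)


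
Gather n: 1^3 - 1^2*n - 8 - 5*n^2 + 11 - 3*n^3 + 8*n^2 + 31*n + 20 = -3*n^3 + 3*n^2 + 30*n + 24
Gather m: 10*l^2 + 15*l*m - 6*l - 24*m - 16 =10*l^2 - 6*l + m*(15*l - 24) - 16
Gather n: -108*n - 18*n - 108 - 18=-126*n - 126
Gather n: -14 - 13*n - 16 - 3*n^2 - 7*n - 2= -3*n^2 - 20*n - 32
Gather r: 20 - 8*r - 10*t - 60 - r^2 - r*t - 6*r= -r^2 + r*(-t - 14) - 10*t - 40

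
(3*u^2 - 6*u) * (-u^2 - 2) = -3*u^4 + 6*u^3 - 6*u^2 + 12*u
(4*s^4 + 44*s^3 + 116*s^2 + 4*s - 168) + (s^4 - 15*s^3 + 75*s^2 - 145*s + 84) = 5*s^4 + 29*s^3 + 191*s^2 - 141*s - 84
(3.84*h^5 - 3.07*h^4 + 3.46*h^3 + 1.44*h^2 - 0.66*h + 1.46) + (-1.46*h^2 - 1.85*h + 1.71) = 3.84*h^5 - 3.07*h^4 + 3.46*h^3 - 0.02*h^2 - 2.51*h + 3.17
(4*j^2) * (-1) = -4*j^2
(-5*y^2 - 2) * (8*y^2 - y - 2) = -40*y^4 + 5*y^3 - 6*y^2 + 2*y + 4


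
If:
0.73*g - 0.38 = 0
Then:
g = 0.52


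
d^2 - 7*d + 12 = (d - 4)*(d - 3)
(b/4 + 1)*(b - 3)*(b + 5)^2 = b^4/4 + 11*b^3/4 + 23*b^2/4 - 95*b/4 - 75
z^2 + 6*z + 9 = (z + 3)^2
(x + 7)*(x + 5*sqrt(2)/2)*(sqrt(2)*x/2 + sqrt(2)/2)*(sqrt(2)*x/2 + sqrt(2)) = x^4/2 + 5*sqrt(2)*x^3/4 + 5*x^3 + 23*x^2/2 + 25*sqrt(2)*x^2/2 + 7*x + 115*sqrt(2)*x/4 + 35*sqrt(2)/2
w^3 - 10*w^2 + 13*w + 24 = (w - 8)*(w - 3)*(w + 1)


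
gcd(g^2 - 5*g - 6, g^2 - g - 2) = g + 1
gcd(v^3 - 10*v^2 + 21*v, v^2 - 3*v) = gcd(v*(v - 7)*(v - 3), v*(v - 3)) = v^2 - 3*v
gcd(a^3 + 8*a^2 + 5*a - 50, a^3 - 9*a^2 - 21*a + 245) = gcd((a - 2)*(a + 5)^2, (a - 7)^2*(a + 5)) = a + 5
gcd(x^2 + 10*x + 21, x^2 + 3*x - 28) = x + 7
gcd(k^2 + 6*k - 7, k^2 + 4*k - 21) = k + 7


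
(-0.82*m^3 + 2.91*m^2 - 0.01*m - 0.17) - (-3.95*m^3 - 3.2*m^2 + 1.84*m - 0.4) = 3.13*m^3 + 6.11*m^2 - 1.85*m + 0.23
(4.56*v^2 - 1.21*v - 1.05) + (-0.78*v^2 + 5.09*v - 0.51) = 3.78*v^2 + 3.88*v - 1.56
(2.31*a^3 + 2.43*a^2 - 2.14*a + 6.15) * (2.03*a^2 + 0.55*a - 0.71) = 4.6893*a^5 + 6.2034*a^4 - 4.6478*a^3 + 9.5822*a^2 + 4.9019*a - 4.3665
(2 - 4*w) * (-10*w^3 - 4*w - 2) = 40*w^4 - 20*w^3 + 16*w^2 - 4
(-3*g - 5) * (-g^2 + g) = 3*g^3 + 2*g^2 - 5*g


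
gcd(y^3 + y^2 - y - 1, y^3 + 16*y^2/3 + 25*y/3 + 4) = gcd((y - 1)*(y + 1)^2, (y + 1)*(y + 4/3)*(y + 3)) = y + 1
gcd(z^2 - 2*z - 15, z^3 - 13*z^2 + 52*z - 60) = z - 5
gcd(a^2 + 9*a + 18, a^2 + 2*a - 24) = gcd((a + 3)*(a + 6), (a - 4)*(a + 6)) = a + 6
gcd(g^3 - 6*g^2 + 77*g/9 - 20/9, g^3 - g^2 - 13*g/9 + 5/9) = g^2 - 2*g + 5/9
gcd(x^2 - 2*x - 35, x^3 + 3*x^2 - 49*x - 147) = x - 7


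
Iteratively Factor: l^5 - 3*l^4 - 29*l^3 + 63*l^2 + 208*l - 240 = (l - 1)*(l^4 - 2*l^3 - 31*l^2 + 32*l + 240) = (l - 1)*(l + 4)*(l^3 - 6*l^2 - 7*l + 60) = (l - 5)*(l - 1)*(l + 4)*(l^2 - l - 12) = (l - 5)*(l - 1)*(l + 3)*(l + 4)*(l - 4)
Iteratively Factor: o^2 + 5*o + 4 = (o + 4)*(o + 1)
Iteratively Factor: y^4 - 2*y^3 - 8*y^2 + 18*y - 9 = (y + 3)*(y^3 - 5*y^2 + 7*y - 3) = (y - 3)*(y + 3)*(y^2 - 2*y + 1) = (y - 3)*(y - 1)*(y + 3)*(y - 1)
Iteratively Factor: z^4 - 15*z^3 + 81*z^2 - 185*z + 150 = (z - 5)*(z^3 - 10*z^2 + 31*z - 30) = (z - 5)^2*(z^2 - 5*z + 6) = (z - 5)^2*(z - 2)*(z - 3)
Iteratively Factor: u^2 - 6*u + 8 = (u - 4)*(u - 2)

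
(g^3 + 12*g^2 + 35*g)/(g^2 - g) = (g^2 + 12*g + 35)/(g - 1)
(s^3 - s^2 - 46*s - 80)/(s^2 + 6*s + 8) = (s^2 - 3*s - 40)/(s + 4)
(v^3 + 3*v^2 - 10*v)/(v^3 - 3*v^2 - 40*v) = (v - 2)/(v - 8)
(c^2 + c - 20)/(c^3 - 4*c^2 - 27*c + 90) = (c - 4)/(c^2 - 9*c + 18)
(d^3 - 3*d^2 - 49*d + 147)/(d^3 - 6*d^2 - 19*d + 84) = (d + 7)/(d + 4)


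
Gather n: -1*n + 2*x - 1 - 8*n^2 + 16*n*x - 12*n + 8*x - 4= -8*n^2 + n*(16*x - 13) + 10*x - 5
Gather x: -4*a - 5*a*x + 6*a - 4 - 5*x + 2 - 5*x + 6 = 2*a + x*(-5*a - 10) + 4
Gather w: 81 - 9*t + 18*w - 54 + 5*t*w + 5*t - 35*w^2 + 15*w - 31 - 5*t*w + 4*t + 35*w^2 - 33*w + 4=0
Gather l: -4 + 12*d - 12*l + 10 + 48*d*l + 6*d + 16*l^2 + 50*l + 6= 18*d + 16*l^2 + l*(48*d + 38) + 12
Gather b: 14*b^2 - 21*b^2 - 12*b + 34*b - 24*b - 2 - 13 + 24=-7*b^2 - 2*b + 9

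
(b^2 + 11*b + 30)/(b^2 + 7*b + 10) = (b + 6)/(b + 2)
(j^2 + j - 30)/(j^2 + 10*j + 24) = (j - 5)/(j + 4)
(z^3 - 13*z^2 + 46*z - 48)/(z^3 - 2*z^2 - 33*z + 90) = (z^2 - 10*z + 16)/(z^2 + z - 30)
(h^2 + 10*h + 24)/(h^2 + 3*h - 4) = (h + 6)/(h - 1)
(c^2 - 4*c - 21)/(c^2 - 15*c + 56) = (c + 3)/(c - 8)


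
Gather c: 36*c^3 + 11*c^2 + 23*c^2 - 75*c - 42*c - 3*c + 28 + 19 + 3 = 36*c^3 + 34*c^2 - 120*c + 50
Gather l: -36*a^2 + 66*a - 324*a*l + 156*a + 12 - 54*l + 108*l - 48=-36*a^2 + 222*a + l*(54 - 324*a) - 36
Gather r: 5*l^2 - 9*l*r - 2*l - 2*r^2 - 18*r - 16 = 5*l^2 - 2*l - 2*r^2 + r*(-9*l - 18) - 16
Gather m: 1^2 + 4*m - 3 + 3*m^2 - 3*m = 3*m^2 + m - 2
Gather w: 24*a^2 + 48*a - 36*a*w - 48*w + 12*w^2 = 24*a^2 + 48*a + 12*w^2 + w*(-36*a - 48)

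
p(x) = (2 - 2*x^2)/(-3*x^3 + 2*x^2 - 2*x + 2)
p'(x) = -4*x/(-3*x^3 + 2*x^2 - 2*x + 2) + (2 - 2*x^2)*(9*x^2 - 4*x + 2)/(-3*x^3 + 2*x^2 - 2*x + 2)^2 = 2*(-3*x^4 + 11*x^2 - 8*x + 2)/(9*x^6 - 12*x^5 + 16*x^4 - 20*x^3 + 12*x^2 - 8*x + 4)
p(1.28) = 0.36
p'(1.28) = 0.27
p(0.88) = -1.77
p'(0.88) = 51.40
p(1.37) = 0.37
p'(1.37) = 0.10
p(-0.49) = 0.40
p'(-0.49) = 1.15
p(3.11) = 0.23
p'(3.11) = -0.07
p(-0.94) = 0.03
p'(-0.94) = 0.51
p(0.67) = 1.68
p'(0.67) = 4.53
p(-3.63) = -0.14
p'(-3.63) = -0.02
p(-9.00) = -0.07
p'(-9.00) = -0.00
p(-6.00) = -0.10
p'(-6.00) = -0.01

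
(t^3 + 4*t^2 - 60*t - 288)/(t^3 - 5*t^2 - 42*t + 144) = (t + 6)/(t - 3)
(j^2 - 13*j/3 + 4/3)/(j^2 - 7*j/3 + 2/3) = (j - 4)/(j - 2)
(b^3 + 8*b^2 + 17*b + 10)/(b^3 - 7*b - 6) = (b + 5)/(b - 3)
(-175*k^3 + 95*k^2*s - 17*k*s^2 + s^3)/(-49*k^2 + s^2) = (25*k^2 - 10*k*s + s^2)/(7*k + s)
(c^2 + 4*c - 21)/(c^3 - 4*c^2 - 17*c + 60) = (c + 7)/(c^2 - c - 20)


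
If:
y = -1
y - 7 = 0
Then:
No Solution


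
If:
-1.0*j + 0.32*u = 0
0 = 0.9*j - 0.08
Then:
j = 0.09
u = 0.28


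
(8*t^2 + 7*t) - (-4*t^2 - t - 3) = 12*t^2 + 8*t + 3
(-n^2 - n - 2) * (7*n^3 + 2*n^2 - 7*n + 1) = -7*n^5 - 9*n^4 - 9*n^3 + 2*n^2 + 13*n - 2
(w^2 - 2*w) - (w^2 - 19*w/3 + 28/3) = 13*w/3 - 28/3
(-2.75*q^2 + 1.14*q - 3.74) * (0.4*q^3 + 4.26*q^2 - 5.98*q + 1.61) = -1.1*q^5 - 11.259*q^4 + 19.8054*q^3 - 27.1771*q^2 + 24.2006*q - 6.0214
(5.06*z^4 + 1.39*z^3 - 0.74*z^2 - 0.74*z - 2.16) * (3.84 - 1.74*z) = -8.8044*z^5 + 17.0118*z^4 + 6.6252*z^3 - 1.554*z^2 + 0.916800000000001*z - 8.2944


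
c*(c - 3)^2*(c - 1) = c^4 - 7*c^3 + 15*c^2 - 9*c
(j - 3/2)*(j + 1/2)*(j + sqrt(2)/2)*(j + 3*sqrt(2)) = j^4 - j^3 + 7*sqrt(2)*j^3/2 - 7*sqrt(2)*j^2/2 + 9*j^2/4 - 21*sqrt(2)*j/8 - 3*j - 9/4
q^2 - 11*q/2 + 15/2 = (q - 3)*(q - 5/2)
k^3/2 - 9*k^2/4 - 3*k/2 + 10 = (k/2 + 1)*(k - 4)*(k - 5/2)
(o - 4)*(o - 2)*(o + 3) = o^3 - 3*o^2 - 10*o + 24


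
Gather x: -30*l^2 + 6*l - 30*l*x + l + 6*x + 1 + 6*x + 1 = -30*l^2 + 7*l + x*(12 - 30*l) + 2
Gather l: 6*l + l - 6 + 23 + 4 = 7*l + 21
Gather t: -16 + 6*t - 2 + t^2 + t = t^2 + 7*t - 18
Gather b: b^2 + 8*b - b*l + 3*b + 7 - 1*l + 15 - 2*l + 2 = b^2 + b*(11 - l) - 3*l + 24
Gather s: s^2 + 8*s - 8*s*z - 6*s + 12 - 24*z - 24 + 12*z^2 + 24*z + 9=s^2 + s*(2 - 8*z) + 12*z^2 - 3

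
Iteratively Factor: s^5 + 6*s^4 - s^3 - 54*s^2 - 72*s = (s + 3)*(s^4 + 3*s^3 - 10*s^2 - 24*s) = (s - 3)*(s + 3)*(s^3 + 6*s^2 + 8*s) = (s - 3)*(s + 3)*(s + 4)*(s^2 + 2*s) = (s - 3)*(s + 2)*(s + 3)*(s + 4)*(s)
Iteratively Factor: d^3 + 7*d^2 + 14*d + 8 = (d + 1)*(d^2 + 6*d + 8) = (d + 1)*(d + 4)*(d + 2)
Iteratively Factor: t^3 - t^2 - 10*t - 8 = (t - 4)*(t^2 + 3*t + 2) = (t - 4)*(t + 1)*(t + 2)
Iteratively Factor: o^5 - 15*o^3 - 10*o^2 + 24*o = (o + 3)*(o^4 - 3*o^3 - 6*o^2 + 8*o) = (o + 2)*(o + 3)*(o^3 - 5*o^2 + 4*o) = (o - 4)*(o + 2)*(o + 3)*(o^2 - o) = (o - 4)*(o - 1)*(o + 2)*(o + 3)*(o)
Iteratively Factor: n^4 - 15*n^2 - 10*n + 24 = (n + 2)*(n^3 - 2*n^2 - 11*n + 12) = (n - 4)*(n + 2)*(n^2 + 2*n - 3) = (n - 4)*(n - 1)*(n + 2)*(n + 3)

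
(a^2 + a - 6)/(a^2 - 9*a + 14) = (a + 3)/(a - 7)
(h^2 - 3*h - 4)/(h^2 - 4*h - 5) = (h - 4)/(h - 5)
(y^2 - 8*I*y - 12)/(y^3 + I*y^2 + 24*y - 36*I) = (y - 6*I)/(y^2 + 3*I*y + 18)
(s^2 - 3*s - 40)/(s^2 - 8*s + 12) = (s^2 - 3*s - 40)/(s^2 - 8*s + 12)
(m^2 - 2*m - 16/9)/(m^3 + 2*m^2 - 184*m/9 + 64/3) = (3*m + 2)/(3*m^2 + 14*m - 24)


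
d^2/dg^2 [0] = 0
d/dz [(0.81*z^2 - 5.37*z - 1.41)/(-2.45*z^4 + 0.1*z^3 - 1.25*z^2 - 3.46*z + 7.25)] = (3.969*z^5 - 39.5505*z^4 - 12.744*z^3 - 9.0921*z^2 + 8.22*z - 43.8111)/(6.0025*z^8 - 0.49*z^7 + 6.135*z^6 + 16.704*z^5 - 34.6545*z^4 + 10.1*z^3 - 6.1534*z^2 - 50.17*z + 52.5625)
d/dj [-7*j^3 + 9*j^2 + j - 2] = -21*j^2 + 18*j + 1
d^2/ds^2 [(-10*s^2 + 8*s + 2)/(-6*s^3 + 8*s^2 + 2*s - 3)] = 4*(180*s^6 - 432*s^5 + 540*s^4 - 630*s^3 + 636*s^2 - 282*s - 7)/(216*s^9 - 864*s^8 + 936*s^7 + 388*s^6 - 1176*s^5 + 264*s^4 + 442*s^3 - 180*s^2 - 54*s + 27)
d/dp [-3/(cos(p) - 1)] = -3*sin(p)/(cos(p) - 1)^2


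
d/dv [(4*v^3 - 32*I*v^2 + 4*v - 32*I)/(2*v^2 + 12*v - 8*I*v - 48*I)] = (2*v^4 + v^3*(24 - 16*I) + v^2*(-66 - 240*I) + v*(-768 + 32*I) + 64 + 48*I)/(v^4 + v^3*(12 - 8*I) + v^2*(20 - 96*I) + v*(-192 - 288*I) - 576)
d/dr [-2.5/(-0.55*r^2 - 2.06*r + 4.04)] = (-2.75*r - 5.15)/(0.55*r^2 + 2.06*r - 4.04)^2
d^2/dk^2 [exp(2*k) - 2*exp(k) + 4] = (4*exp(k) - 2)*exp(k)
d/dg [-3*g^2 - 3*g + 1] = -6*g - 3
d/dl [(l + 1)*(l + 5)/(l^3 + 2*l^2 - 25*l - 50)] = (-l^2 - 2*l - 7)/(l^4 - 6*l^3 - 11*l^2 + 60*l + 100)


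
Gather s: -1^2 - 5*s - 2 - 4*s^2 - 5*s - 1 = -4*s^2 - 10*s - 4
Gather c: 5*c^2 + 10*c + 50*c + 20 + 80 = 5*c^2 + 60*c + 100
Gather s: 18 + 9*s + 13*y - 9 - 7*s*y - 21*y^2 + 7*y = s*(9 - 7*y) - 21*y^2 + 20*y + 9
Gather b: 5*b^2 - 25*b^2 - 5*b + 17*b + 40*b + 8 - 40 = -20*b^2 + 52*b - 32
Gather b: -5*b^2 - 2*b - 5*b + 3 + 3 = -5*b^2 - 7*b + 6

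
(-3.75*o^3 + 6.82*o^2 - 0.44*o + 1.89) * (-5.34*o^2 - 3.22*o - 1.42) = 20.025*o^5 - 24.3438*o^4 - 14.2858*o^3 - 18.3602*o^2 - 5.461*o - 2.6838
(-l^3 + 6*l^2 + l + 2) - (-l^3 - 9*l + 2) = 6*l^2 + 10*l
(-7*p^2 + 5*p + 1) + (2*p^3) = 2*p^3 - 7*p^2 + 5*p + 1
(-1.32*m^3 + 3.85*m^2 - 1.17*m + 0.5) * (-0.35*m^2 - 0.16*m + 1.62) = 0.462*m^5 - 1.1363*m^4 - 2.3449*m^3 + 6.2492*m^2 - 1.9754*m + 0.81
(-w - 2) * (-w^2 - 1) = w^3 + 2*w^2 + w + 2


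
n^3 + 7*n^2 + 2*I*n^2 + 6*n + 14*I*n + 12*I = (n + 1)*(n + 6)*(n + 2*I)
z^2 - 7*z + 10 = (z - 5)*(z - 2)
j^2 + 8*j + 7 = (j + 1)*(j + 7)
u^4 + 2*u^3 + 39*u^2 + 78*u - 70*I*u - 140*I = (u + 2)*(u - 5*I)*(u - 2*I)*(u + 7*I)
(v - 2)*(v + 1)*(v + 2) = v^3 + v^2 - 4*v - 4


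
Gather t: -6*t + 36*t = 30*t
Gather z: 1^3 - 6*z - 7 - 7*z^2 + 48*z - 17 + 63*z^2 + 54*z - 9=56*z^2 + 96*z - 32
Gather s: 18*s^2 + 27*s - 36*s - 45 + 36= 18*s^2 - 9*s - 9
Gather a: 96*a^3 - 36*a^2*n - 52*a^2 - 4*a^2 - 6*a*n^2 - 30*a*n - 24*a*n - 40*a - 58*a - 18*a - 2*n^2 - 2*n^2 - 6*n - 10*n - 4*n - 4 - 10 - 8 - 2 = 96*a^3 + a^2*(-36*n - 56) + a*(-6*n^2 - 54*n - 116) - 4*n^2 - 20*n - 24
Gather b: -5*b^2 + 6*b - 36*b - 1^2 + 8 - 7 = -5*b^2 - 30*b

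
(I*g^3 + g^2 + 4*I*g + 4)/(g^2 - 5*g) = (I*g^3 + g^2 + 4*I*g + 4)/(g*(g - 5))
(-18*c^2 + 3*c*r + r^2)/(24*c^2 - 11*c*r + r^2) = (6*c + r)/(-8*c + r)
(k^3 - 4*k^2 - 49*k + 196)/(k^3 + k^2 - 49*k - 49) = (k - 4)/(k + 1)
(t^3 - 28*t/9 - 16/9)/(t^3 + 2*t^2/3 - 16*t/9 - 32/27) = 3*(t - 2)/(3*t - 4)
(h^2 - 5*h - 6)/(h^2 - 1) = (h - 6)/(h - 1)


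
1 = 1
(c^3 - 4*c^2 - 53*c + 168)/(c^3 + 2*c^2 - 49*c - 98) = (c^2 - 11*c + 24)/(c^2 - 5*c - 14)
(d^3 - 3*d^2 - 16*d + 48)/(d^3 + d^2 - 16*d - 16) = (d - 3)/(d + 1)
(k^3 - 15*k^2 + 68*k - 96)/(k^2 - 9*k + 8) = (k^2 - 7*k + 12)/(k - 1)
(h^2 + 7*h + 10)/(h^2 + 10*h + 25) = (h + 2)/(h + 5)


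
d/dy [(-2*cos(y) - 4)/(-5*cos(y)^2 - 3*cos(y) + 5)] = 2*(-5*sin(y)^2 + 20*cos(y) + 16)*sin(y)/(-5*sin(y)^2 + 3*cos(y))^2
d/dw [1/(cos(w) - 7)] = sin(w)/(cos(w) - 7)^2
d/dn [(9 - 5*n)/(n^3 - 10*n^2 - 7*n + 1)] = (10*n^3 - 77*n^2 + 180*n + 58)/(n^6 - 20*n^5 + 86*n^4 + 142*n^3 + 29*n^2 - 14*n + 1)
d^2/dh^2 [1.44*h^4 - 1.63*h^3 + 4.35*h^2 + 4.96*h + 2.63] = 17.28*h^2 - 9.78*h + 8.7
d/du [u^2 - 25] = 2*u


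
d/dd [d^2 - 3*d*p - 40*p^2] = 2*d - 3*p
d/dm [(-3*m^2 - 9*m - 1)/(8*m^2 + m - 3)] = (69*m^2 + 34*m + 28)/(64*m^4 + 16*m^3 - 47*m^2 - 6*m + 9)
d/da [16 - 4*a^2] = -8*a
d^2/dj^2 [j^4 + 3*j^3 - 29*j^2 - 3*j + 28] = 12*j^2 + 18*j - 58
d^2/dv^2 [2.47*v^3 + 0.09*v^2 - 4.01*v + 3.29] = 14.82*v + 0.18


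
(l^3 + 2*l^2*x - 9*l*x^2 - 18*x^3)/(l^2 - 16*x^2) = (l^3 + 2*l^2*x - 9*l*x^2 - 18*x^3)/(l^2 - 16*x^2)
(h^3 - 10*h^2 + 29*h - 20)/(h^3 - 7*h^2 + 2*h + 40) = (h - 1)/(h + 2)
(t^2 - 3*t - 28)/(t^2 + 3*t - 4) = (t - 7)/(t - 1)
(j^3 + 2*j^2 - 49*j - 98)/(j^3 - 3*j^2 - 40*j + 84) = (j^2 + 9*j + 14)/(j^2 + 4*j - 12)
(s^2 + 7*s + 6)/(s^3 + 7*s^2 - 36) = (s + 1)/(s^2 + s - 6)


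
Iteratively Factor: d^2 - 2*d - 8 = (d + 2)*(d - 4)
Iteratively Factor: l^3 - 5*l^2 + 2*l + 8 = (l - 4)*(l^2 - l - 2) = (l - 4)*(l + 1)*(l - 2)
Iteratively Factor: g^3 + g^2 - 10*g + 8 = (g - 2)*(g^2 + 3*g - 4) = (g - 2)*(g + 4)*(g - 1)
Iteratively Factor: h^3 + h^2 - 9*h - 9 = (h - 3)*(h^2 + 4*h + 3) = (h - 3)*(h + 1)*(h + 3)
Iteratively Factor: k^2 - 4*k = (k)*(k - 4)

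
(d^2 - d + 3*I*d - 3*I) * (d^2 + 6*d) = d^4 + 5*d^3 + 3*I*d^3 - 6*d^2 + 15*I*d^2 - 18*I*d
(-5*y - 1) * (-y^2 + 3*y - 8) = 5*y^3 - 14*y^2 + 37*y + 8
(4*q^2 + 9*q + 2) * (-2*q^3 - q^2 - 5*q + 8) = -8*q^5 - 22*q^4 - 33*q^3 - 15*q^2 + 62*q + 16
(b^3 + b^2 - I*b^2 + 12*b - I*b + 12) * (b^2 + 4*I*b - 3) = b^5 + b^4 + 3*I*b^4 + 13*b^3 + 3*I*b^3 + 13*b^2 + 51*I*b^2 - 36*b + 51*I*b - 36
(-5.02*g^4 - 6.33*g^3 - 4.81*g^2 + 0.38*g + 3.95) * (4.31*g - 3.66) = -21.6362*g^5 - 8.9091*g^4 + 2.4367*g^3 + 19.2424*g^2 + 15.6337*g - 14.457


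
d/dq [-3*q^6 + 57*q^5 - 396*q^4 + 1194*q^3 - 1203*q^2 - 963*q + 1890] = -18*q^5 + 285*q^4 - 1584*q^3 + 3582*q^2 - 2406*q - 963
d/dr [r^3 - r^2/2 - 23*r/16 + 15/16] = 3*r^2 - r - 23/16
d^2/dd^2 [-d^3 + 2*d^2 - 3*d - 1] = 4 - 6*d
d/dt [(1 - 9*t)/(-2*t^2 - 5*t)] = (-18*t^2 + 4*t + 5)/(t^2*(4*t^2 + 20*t + 25))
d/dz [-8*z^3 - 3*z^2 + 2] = 6*z*(-4*z - 1)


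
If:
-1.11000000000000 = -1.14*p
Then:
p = 0.97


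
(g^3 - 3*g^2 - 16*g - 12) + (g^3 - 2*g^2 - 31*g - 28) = 2*g^3 - 5*g^2 - 47*g - 40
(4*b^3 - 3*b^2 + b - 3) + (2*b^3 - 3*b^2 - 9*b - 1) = 6*b^3 - 6*b^2 - 8*b - 4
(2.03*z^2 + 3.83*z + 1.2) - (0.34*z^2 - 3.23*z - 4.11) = 1.69*z^2 + 7.06*z + 5.31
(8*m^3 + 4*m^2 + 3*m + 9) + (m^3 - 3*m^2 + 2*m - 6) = 9*m^3 + m^2 + 5*m + 3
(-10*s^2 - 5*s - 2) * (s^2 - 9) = -10*s^4 - 5*s^3 + 88*s^2 + 45*s + 18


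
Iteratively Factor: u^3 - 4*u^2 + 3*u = (u - 1)*(u^2 - 3*u) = (u - 3)*(u - 1)*(u)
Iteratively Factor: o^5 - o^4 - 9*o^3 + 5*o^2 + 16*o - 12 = (o - 1)*(o^4 - 9*o^2 - 4*o + 12) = (o - 1)*(o + 2)*(o^3 - 2*o^2 - 5*o + 6) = (o - 3)*(o - 1)*(o + 2)*(o^2 + o - 2) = (o - 3)*(o - 1)^2*(o + 2)*(o + 2)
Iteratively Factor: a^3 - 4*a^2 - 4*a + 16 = (a + 2)*(a^2 - 6*a + 8) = (a - 4)*(a + 2)*(a - 2)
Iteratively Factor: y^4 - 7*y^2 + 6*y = (y + 3)*(y^3 - 3*y^2 + 2*y) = (y - 2)*(y + 3)*(y^2 - y) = (y - 2)*(y - 1)*(y + 3)*(y)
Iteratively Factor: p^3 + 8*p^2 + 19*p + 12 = (p + 4)*(p^2 + 4*p + 3) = (p + 1)*(p + 4)*(p + 3)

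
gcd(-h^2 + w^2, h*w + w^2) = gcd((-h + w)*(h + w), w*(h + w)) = h + w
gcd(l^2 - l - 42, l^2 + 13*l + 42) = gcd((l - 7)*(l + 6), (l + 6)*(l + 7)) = l + 6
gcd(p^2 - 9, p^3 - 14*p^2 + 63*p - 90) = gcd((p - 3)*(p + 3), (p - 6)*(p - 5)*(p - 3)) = p - 3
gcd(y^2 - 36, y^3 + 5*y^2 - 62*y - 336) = y + 6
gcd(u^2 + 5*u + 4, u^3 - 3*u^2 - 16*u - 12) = u + 1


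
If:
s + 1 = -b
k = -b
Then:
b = -s - 1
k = s + 1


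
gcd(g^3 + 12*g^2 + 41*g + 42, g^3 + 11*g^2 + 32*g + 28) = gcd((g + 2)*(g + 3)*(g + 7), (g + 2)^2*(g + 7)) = g^2 + 9*g + 14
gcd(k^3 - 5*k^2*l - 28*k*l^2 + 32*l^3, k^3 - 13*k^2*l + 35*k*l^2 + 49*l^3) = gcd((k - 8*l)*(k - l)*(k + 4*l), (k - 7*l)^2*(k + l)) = 1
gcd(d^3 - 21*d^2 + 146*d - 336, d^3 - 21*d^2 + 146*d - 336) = d^3 - 21*d^2 + 146*d - 336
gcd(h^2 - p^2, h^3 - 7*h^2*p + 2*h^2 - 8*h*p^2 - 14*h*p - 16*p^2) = h + p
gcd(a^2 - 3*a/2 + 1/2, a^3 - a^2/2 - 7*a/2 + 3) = a - 1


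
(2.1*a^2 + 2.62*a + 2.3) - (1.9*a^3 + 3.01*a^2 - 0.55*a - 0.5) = -1.9*a^3 - 0.91*a^2 + 3.17*a + 2.8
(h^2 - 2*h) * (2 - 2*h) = -2*h^3 + 6*h^2 - 4*h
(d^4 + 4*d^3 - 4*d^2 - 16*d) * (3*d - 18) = 3*d^5 - 6*d^4 - 84*d^3 + 24*d^2 + 288*d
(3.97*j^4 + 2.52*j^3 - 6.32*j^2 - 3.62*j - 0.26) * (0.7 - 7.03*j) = -27.9091*j^5 - 14.9366*j^4 + 46.1936*j^3 + 21.0246*j^2 - 0.7062*j - 0.182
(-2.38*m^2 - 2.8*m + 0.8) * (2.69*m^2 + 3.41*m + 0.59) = -6.4022*m^4 - 15.6478*m^3 - 8.8002*m^2 + 1.076*m + 0.472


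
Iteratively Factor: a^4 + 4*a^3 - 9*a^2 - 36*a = (a)*(a^3 + 4*a^2 - 9*a - 36) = a*(a - 3)*(a^2 + 7*a + 12) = a*(a - 3)*(a + 3)*(a + 4)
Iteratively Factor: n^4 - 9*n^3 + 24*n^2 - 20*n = (n)*(n^3 - 9*n^2 + 24*n - 20) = n*(n - 5)*(n^2 - 4*n + 4) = n*(n - 5)*(n - 2)*(n - 2)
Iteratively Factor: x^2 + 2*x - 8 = (x + 4)*(x - 2)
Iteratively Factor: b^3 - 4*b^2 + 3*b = (b)*(b^2 - 4*b + 3) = b*(b - 3)*(b - 1)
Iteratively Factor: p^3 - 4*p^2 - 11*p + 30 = (p + 3)*(p^2 - 7*p + 10) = (p - 5)*(p + 3)*(p - 2)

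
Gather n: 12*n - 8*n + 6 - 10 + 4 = 4*n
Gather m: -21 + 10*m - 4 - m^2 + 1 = -m^2 + 10*m - 24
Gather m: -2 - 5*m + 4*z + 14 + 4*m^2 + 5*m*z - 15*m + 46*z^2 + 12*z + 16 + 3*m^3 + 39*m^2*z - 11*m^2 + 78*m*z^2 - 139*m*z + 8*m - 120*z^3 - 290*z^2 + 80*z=3*m^3 + m^2*(39*z - 7) + m*(78*z^2 - 134*z - 12) - 120*z^3 - 244*z^2 + 96*z + 28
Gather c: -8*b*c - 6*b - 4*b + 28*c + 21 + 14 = -10*b + c*(28 - 8*b) + 35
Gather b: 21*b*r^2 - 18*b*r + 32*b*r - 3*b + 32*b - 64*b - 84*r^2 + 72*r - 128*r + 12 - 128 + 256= b*(21*r^2 + 14*r - 35) - 84*r^2 - 56*r + 140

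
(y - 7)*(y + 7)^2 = y^3 + 7*y^2 - 49*y - 343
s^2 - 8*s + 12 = (s - 6)*(s - 2)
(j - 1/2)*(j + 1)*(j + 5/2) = j^3 + 3*j^2 + 3*j/4 - 5/4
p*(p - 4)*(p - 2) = p^3 - 6*p^2 + 8*p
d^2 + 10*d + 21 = (d + 3)*(d + 7)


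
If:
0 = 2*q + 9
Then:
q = -9/2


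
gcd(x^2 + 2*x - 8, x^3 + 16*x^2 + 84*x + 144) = x + 4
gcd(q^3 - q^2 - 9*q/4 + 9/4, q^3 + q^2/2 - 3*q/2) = q^2 + q/2 - 3/2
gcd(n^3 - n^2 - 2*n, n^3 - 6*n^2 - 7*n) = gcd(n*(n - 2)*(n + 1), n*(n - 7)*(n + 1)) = n^2 + n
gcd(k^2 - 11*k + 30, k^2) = 1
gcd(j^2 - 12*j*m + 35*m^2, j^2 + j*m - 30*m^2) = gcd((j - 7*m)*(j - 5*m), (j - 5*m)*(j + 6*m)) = j - 5*m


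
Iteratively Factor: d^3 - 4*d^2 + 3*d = (d)*(d^2 - 4*d + 3) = d*(d - 1)*(d - 3)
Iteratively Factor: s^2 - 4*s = (s - 4)*(s)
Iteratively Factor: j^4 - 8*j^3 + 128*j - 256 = (j - 4)*(j^3 - 4*j^2 - 16*j + 64) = (j - 4)^2*(j^2 - 16) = (j - 4)^2*(j + 4)*(j - 4)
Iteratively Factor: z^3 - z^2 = (z)*(z^2 - z) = z^2*(z - 1)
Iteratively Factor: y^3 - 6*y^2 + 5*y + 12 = (y - 3)*(y^2 - 3*y - 4) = (y - 4)*(y - 3)*(y + 1)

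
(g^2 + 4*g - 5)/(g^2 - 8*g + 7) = (g + 5)/(g - 7)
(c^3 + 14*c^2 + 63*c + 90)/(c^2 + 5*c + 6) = (c^2 + 11*c + 30)/(c + 2)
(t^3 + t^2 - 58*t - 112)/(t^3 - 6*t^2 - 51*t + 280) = (t + 2)/(t - 5)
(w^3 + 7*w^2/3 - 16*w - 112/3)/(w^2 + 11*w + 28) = (3*w^2 - 5*w - 28)/(3*(w + 7))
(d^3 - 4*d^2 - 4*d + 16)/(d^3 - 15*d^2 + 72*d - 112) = (d^2 - 4)/(d^2 - 11*d + 28)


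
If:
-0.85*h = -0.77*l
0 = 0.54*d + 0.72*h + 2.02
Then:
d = -1.2078431372549*l - 3.74074074074074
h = 0.905882352941176*l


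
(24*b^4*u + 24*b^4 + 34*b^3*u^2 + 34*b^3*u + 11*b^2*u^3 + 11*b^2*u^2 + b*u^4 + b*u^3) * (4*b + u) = 96*b^5*u + 96*b^5 + 160*b^4*u^2 + 160*b^4*u + 78*b^3*u^3 + 78*b^3*u^2 + 15*b^2*u^4 + 15*b^2*u^3 + b*u^5 + b*u^4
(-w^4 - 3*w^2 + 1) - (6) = -w^4 - 3*w^2 - 5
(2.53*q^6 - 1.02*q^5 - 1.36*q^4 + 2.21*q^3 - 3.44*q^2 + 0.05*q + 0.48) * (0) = 0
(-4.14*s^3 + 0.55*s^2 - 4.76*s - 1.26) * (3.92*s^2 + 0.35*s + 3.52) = -16.2288*s^5 + 0.707*s^4 - 33.0395*s^3 - 4.6692*s^2 - 17.1962*s - 4.4352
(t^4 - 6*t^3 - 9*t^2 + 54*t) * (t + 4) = t^5 - 2*t^4 - 33*t^3 + 18*t^2 + 216*t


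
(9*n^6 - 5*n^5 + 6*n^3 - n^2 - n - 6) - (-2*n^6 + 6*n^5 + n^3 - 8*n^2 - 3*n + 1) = 11*n^6 - 11*n^5 + 5*n^3 + 7*n^2 + 2*n - 7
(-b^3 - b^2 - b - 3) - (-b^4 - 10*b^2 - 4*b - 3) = b^4 - b^3 + 9*b^2 + 3*b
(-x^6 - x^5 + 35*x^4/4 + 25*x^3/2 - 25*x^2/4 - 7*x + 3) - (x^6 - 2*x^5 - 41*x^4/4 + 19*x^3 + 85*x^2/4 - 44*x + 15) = -2*x^6 + x^5 + 19*x^4 - 13*x^3/2 - 55*x^2/2 + 37*x - 12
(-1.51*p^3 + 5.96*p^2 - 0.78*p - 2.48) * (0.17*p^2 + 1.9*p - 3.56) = -0.2567*p^5 - 1.8558*p^4 + 16.567*p^3 - 23.1212*p^2 - 1.9352*p + 8.8288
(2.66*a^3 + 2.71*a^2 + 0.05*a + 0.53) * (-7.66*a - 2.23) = -20.3756*a^4 - 26.6904*a^3 - 6.4263*a^2 - 4.1713*a - 1.1819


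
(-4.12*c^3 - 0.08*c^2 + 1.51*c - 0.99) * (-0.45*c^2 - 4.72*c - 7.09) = 1.854*c^5 + 19.4824*c^4 + 28.9089*c^3 - 6.1145*c^2 - 6.0331*c + 7.0191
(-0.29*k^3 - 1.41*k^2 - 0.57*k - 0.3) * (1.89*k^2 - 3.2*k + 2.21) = -0.5481*k^5 - 1.7369*k^4 + 2.7938*k^3 - 1.8591*k^2 - 0.2997*k - 0.663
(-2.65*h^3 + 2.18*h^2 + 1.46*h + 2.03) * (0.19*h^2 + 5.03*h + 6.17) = -0.5035*h^5 - 12.9153*h^4 - 5.1077*h^3 + 21.1801*h^2 + 19.2191*h + 12.5251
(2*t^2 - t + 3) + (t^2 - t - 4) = 3*t^2 - 2*t - 1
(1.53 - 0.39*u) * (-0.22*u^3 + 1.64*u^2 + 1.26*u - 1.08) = 0.0858*u^4 - 0.9762*u^3 + 2.0178*u^2 + 2.349*u - 1.6524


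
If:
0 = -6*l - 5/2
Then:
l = -5/12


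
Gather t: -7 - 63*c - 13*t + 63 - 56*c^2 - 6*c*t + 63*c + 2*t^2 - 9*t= -56*c^2 + 2*t^2 + t*(-6*c - 22) + 56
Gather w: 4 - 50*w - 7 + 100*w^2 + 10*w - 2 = 100*w^2 - 40*w - 5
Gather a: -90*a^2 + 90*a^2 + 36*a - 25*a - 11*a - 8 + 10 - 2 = 0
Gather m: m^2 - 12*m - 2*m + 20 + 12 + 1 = m^2 - 14*m + 33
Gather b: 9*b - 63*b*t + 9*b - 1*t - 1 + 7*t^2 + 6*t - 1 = b*(18 - 63*t) + 7*t^2 + 5*t - 2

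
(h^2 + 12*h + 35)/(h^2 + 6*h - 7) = (h + 5)/(h - 1)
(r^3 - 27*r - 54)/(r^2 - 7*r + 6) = (r^2 + 6*r + 9)/(r - 1)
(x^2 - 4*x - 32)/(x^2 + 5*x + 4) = (x - 8)/(x + 1)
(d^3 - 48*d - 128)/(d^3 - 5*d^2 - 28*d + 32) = (d + 4)/(d - 1)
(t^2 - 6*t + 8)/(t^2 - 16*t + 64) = (t^2 - 6*t + 8)/(t^2 - 16*t + 64)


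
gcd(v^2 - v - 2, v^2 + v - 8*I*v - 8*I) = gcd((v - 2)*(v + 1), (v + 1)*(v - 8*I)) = v + 1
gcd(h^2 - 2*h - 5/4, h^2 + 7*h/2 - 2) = 1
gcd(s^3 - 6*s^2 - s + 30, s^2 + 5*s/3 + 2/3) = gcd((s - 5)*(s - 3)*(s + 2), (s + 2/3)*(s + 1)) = 1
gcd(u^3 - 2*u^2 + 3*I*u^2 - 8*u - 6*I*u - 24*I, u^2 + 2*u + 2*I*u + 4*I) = u + 2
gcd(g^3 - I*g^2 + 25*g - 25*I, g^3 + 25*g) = g^2 + 25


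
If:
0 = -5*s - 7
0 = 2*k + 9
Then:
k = -9/2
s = -7/5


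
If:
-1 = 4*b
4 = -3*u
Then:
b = -1/4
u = -4/3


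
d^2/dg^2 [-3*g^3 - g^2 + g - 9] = -18*g - 2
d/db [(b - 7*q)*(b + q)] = 2*b - 6*q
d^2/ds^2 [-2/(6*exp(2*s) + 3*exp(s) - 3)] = 2*(-2*(4*exp(s) + 1)^2*exp(s) + (8*exp(s) + 1)*(2*exp(2*s) + exp(s) - 1))*exp(s)/(3*(2*exp(2*s) + exp(s) - 1)^3)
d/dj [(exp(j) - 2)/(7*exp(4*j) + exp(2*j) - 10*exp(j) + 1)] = (-2*(exp(j) - 2)*(14*exp(3*j) + exp(j) - 5) + 7*exp(4*j) + exp(2*j) - 10*exp(j) + 1)*exp(j)/(7*exp(4*j) + exp(2*j) - 10*exp(j) + 1)^2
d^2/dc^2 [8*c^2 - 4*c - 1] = 16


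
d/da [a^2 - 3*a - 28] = 2*a - 3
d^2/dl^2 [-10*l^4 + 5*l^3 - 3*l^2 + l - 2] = -120*l^2 + 30*l - 6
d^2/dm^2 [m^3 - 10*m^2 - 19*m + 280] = 6*m - 20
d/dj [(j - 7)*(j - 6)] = 2*j - 13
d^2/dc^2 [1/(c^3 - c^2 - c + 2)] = 2*((1 - 3*c)*(c^3 - c^2 - c + 2) + (-3*c^2 + 2*c + 1)^2)/(c^3 - c^2 - c + 2)^3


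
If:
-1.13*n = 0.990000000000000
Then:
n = -0.88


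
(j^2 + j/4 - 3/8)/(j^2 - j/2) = (j + 3/4)/j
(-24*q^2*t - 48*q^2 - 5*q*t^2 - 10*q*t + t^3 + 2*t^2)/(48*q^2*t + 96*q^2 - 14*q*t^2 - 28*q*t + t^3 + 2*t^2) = (-3*q - t)/(6*q - t)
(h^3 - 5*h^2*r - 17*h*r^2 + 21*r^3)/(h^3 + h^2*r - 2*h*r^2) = (h^2 - 4*h*r - 21*r^2)/(h*(h + 2*r))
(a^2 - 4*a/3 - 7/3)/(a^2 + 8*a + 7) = (a - 7/3)/(a + 7)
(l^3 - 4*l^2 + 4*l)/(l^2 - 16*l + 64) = l*(l^2 - 4*l + 4)/(l^2 - 16*l + 64)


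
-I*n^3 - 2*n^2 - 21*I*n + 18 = (n - 6*I)*(n + 3*I)*(-I*n + 1)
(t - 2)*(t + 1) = t^2 - t - 2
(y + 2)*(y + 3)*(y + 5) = y^3 + 10*y^2 + 31*y + 30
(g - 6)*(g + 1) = g^2 - 5*g - 6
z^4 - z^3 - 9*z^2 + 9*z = z*(z - 3)*(z - 1)*(z + 3)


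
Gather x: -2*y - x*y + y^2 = -x*y + y^2 - 2*y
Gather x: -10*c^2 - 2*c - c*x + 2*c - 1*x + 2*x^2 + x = -10*c^2 - c*x + 2*x^2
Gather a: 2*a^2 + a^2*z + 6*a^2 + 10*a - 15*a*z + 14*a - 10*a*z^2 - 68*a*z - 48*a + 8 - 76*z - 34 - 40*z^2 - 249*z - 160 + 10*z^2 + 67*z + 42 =a^2*(z + 8) + a*(-10*z^2 - 83*z - 24) - 30*z^2 - 258*z - 144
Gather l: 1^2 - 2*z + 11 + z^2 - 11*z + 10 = z^2 - 13*z + 22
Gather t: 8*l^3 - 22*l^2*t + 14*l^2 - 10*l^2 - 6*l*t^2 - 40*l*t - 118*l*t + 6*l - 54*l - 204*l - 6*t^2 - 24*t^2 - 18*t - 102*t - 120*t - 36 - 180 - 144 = 8*l^3 + 4*l^2 - 252*l + t^2*(-6*l - 30) + t*(-22*l^2 - 158*l - 240) - 360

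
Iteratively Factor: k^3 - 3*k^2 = (k)*(k^2 - 3*k) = k*(k - 3)*(k)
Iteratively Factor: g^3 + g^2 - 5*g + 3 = (g - 1)*(g^2 + 2*g - 3) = (g - 1)*(g + 3)*(g - 1)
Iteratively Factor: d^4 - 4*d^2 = (d + 2)*(d^3 - 2*d^2) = d*(d + 2)*(d^2 - 2*d) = d^2*(d + 2)*(d - 2)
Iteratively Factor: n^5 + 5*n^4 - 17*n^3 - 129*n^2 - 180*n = (n)*(n^4 + 5*n^3 - 17*n^2 - 129*n - 180) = n*(n + 4)*(n^3 + n^2 - 21*n - 45) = n*(n - 5)*(n + 4)*(n^2 + 6*n + 9) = n*(n - 5)*(n + 3)*(n + 4)*(n + 3)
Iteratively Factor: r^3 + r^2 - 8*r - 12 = (r + 2)*(r^2 - r - 6) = (r - 3)*(r + 2)*(r + 2)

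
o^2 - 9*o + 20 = (o - 5)*(o - 4)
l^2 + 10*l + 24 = (l + 4)*(l + 6)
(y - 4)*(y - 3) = y^2 - 7*y + 12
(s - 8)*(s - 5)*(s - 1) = s^3 - 14*s^2 + 53*s - 40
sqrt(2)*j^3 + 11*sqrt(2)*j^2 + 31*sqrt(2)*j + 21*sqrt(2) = (j + 3)*(j + 7)*(sqrt(2)*j + sqrt(2))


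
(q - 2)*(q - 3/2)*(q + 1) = q^3 - 5*q^2/2 - q/2 + 3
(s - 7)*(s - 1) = s^2 - 8*s + 7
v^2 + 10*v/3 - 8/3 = (v - 2/3)*(v + 4)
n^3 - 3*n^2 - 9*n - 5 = (n - 5)*(n + 1)^2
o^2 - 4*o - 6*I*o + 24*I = (o - 4)*(o - 6*I)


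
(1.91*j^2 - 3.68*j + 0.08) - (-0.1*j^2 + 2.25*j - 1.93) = 2.01*j^2 - 5.93*j + 2.01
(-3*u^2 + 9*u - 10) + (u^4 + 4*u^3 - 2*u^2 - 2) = u^4 + 4*u^3 - 5*u^2 + 9*u - 12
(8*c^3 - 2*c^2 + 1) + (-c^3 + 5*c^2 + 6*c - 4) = 7*c^3 + 3*c^2 + 6*c - 3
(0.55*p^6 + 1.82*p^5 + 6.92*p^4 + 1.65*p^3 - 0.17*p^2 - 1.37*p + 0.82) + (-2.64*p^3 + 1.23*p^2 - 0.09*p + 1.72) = 0.55*p^6 + 1.82*p^5 + 6.92*p^4 - 0.99*p^3 + 1.06*p^2 - 1.46*p + 2.54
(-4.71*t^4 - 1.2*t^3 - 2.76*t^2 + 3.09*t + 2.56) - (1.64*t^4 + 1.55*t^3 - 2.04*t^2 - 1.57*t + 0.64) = -6.35*t^4 - 2.75*t^3 - 0.72*t^2 + 4.66*t + 1.92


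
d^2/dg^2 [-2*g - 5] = 0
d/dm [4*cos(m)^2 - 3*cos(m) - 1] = (3 - 8*cos(m))*sin(m)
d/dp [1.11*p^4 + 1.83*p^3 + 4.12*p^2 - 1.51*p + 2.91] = 4.44*p^3 + 5.49*p^2 + 8.24*p - 1.51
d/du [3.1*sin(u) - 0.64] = 3.1*cos(u)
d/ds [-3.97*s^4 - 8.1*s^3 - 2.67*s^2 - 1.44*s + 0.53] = -15.88*s^3 - 24.3*s^2 - 5.34*s - 1.44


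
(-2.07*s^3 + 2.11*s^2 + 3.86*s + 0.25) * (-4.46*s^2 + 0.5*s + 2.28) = 9.2322*s^5 - 10.4456*s^4 - 20.8802*s^3 + 5.6258*s^2 + 8.9258*s + 0.57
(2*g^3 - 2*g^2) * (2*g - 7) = 4*g^4 - 18*g^3 + 14*g^2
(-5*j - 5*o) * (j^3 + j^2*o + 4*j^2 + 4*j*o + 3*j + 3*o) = -5*j^4 - 10*j^3*o - 20*j^3 - 5*j^2*o^2 - 40*j^2*o - 15*j^2 - 20*j*o^2 - 30*j*o - 15*o^2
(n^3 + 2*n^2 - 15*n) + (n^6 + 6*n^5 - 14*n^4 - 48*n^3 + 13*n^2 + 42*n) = n^6 + 6*n^5 - 14*n^4 - 47*n^3 + 15*n^2 + 27*n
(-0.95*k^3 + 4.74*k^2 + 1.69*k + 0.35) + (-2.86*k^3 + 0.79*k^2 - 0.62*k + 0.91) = -3.81*k^3 + 5.53*k^2 + 1.07*k + 1.26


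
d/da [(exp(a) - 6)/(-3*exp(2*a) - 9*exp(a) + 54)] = (exp(a) - 12)*exp(2*a)/(3*(exp(4*a) + 6*exp(3*a) - 27*exp(2*a) - 108*exp(a) + 324))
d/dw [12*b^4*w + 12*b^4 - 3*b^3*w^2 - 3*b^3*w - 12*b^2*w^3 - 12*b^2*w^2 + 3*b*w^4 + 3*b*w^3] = 3*b*(4*b^3 - 2*b^2*w - b^2 - 12*b*w^2 - 8*b*w + 4*w^3 + 3*w^2)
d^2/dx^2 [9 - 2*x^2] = -4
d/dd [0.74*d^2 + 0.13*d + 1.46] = 1.48*d + 0.13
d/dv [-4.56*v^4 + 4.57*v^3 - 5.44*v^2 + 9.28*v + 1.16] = -18.24*v^3 + 13.71*v^2 - 10.88*v + 9.28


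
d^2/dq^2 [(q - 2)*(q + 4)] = 2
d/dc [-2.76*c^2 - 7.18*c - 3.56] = -5.52*c - 7.18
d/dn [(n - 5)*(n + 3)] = 2*n - 2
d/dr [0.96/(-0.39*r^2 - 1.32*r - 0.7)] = (0.7488*r + 1.2672)/(0.39*r^2 + 1.32*r + 0.7)^2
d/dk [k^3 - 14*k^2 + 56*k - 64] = 3*k^2 - 28*k + 56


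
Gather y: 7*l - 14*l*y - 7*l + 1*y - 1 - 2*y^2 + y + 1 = -2*y^2 + y*(2 - 14*l)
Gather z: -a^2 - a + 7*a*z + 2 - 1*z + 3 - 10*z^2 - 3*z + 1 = -a^2 - a - 10*z^2 + z*(7*a - 4) + 6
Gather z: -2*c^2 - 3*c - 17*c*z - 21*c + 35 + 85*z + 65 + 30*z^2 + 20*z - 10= -2*c^2 - 24*c + 30*z^2 + z*(105 - 17*c) + 90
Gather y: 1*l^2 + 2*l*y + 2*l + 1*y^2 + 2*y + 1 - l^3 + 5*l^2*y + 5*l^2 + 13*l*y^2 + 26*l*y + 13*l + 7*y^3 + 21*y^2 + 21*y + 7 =-l^3 + 6*l^2 + 15*l + 7*y^3 + y^2*(13*l + 22) + y*(5*l^2 + 28*l + 23) + 8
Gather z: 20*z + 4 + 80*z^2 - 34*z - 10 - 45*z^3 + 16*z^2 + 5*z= -45*z^3 + 96*z^2 - 9*z - 6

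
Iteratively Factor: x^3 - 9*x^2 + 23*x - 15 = (x - 1)*(x^2 - 8*x + 15) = (x - 3)*(x - 1)*(x - 5)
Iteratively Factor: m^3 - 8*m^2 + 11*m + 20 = (m - 5)*(m^2 - 3*m - 4) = (m - 5)*(m - 4)*(m + 1)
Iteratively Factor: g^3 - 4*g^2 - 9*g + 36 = (g - 3)*(g^2 - g - 12) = (g - 4)*(g - 3)*(g + 3)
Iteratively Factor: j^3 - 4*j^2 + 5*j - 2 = (j - 1)*(j^2 - 3*j + 2) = (j - 1)^2*(j - 2)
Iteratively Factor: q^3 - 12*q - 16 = (q - 4)*(q^2 + 4*q + 4) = (q - 4)*(q + 2)*(q + 2)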